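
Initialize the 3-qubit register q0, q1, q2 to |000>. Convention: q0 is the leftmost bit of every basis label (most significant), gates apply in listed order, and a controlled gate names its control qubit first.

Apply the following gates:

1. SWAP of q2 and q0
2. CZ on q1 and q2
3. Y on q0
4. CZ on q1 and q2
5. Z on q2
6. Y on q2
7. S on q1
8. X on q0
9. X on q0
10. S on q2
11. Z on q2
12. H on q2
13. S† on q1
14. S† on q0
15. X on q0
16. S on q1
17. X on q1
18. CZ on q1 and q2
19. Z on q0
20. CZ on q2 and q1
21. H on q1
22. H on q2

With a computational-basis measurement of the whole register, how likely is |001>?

Outcome |001> occurs with probability 1/2.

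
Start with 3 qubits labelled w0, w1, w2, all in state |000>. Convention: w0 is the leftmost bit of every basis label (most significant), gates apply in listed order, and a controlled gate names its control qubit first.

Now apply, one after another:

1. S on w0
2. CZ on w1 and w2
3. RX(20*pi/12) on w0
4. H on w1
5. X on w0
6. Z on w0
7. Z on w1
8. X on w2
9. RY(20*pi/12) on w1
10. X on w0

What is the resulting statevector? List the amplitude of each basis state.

The final amplitudes are 0 on |000>, -3*sqrt(2)/8 + sqrt(6)/8 on |001>, 0 on |010>, sqrt(6)/8 + 3*sqrt(2)/8 on |011>, 0 on |100>, I*(-sqrt(2) + sqrt(6))/8 on |101>, 0 on |110>, I*(-sqrt(6) - sqrt(2))/8 on |111>.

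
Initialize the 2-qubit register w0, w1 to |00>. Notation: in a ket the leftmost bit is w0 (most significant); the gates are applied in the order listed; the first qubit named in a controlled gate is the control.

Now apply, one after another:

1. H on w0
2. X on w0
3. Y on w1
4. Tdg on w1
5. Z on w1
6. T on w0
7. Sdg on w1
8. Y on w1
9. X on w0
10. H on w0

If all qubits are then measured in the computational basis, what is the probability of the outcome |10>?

A full measurement returns |10> with probability 1/2 - sqrt(2)/4.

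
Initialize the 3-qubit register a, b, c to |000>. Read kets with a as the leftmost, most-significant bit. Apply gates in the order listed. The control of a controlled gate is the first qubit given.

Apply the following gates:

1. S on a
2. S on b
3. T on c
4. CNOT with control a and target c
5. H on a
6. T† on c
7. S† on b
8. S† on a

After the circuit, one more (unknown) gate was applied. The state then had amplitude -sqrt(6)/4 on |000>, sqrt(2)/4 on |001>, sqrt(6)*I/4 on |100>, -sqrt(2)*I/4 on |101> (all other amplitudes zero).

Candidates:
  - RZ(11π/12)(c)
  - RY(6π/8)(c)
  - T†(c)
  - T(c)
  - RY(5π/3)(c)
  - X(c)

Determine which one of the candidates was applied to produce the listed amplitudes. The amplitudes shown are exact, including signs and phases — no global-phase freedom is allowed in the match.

It was RY(5π/3)(c) that produced the state shown.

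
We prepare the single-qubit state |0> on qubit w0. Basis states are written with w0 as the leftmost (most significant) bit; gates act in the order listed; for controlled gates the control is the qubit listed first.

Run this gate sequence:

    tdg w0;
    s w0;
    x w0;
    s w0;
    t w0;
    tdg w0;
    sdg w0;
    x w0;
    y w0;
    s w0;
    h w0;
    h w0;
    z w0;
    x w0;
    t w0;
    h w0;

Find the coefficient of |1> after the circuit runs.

The final state's coefficient on |1> equals sqrt(2)/2. Key observation: the block from step 3 through step 8 cancels to the identity and can be dropped.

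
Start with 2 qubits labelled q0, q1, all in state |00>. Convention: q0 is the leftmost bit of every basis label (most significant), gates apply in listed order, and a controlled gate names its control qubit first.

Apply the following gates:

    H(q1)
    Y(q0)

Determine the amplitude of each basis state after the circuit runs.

The final amplitudes are 0 on |00>, 0 on |01>, sqrt(2)*I/2 on |10>, sqrt(2)*I/2 on |11>.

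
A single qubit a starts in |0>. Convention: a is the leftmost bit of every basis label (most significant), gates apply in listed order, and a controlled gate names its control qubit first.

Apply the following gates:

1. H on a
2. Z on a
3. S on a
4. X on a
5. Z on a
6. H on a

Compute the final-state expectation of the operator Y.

The observable Y averages to 1.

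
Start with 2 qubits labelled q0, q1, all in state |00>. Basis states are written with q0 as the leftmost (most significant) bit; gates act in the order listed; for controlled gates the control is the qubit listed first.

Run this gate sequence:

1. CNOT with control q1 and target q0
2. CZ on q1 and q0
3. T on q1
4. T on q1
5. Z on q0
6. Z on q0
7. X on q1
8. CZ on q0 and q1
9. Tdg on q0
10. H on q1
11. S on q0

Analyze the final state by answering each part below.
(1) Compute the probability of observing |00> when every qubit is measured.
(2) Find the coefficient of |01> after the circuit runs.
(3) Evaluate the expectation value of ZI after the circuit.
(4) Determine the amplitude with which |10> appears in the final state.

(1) Outcome |00> occurs with probability 1/2.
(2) |01> carries amplitude -sqrt(2)/2 in the final state.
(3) In the final state, ZI has expectation 1.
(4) The amplitude on |10> is 0.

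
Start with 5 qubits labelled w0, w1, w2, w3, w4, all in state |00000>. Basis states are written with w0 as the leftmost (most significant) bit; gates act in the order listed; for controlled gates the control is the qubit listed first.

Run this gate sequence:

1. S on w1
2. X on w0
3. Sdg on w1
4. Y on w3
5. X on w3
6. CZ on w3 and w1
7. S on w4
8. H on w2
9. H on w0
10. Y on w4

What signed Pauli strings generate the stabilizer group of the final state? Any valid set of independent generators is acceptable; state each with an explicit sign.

One valid set of independent stabilizer generators is -XIIII, +IIXII, +IZIII, +IIIZI, -IIIIZ (any independent generating set of the same group is equally correct).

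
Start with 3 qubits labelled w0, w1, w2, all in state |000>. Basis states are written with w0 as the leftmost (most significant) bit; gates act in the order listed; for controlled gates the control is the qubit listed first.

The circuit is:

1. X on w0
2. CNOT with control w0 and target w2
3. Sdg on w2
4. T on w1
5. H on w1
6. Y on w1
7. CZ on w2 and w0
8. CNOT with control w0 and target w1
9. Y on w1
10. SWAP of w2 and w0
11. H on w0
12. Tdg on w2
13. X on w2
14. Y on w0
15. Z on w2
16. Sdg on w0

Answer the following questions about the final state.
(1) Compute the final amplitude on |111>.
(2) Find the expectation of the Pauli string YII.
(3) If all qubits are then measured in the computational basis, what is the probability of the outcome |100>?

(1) The amplitude on |111> is 0.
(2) The expectation value of YII is -1.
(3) The probability of measuring |100> is 1/4.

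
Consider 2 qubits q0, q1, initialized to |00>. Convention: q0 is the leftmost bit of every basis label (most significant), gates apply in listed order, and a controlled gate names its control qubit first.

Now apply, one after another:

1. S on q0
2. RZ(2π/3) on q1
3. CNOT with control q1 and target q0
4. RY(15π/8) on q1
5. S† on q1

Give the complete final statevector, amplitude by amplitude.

After the circuit, the state carries amplitude exp(2*I*pi/3)*cos(pi/16) on |00>, -exp(I*pi/6)*sin(pi/16) on |01>, 0 on |10>, 0 on |11>.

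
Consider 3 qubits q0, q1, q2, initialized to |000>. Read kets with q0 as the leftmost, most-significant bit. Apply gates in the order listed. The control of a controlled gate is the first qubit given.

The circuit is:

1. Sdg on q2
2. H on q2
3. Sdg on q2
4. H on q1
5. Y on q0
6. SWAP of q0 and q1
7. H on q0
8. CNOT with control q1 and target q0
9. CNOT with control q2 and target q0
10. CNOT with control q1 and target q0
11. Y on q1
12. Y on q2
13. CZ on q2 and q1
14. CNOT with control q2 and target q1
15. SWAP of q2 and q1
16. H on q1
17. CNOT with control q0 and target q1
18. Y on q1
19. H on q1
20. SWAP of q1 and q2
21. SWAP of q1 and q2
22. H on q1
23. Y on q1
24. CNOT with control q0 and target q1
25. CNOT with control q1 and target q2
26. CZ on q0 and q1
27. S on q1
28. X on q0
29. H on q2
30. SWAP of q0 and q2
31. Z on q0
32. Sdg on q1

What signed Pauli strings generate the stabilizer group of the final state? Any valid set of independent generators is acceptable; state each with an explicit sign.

The stabilizer group can be generated by -XZZ, -ZXI, -ZIY, among other valid generating sets. Key observation: gates 17-24 undo each other exactly, leaving only the rest of the circuit to track.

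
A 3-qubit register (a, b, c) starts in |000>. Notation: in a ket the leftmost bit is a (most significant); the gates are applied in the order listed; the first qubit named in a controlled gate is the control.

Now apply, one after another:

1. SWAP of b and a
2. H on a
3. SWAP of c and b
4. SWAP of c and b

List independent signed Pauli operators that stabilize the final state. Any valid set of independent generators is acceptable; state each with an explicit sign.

The final state is stabilized by the group generated by +XII, +IZI, +IIZ; other independent generating sets are equally valid. Key observation: steps 3-4 multiply out to the identity, so the circuit reduces to the remaining gates.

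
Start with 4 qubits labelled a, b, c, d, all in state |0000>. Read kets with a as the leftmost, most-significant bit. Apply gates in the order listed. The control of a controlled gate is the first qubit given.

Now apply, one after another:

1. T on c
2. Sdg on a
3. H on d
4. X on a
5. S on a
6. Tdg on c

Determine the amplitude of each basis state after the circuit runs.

After the circuit, the state carries amplitude sqrt(2)*I/2 on |1000>, sqrt(2)*I/2 on |1001>, and 0 on every other basis state.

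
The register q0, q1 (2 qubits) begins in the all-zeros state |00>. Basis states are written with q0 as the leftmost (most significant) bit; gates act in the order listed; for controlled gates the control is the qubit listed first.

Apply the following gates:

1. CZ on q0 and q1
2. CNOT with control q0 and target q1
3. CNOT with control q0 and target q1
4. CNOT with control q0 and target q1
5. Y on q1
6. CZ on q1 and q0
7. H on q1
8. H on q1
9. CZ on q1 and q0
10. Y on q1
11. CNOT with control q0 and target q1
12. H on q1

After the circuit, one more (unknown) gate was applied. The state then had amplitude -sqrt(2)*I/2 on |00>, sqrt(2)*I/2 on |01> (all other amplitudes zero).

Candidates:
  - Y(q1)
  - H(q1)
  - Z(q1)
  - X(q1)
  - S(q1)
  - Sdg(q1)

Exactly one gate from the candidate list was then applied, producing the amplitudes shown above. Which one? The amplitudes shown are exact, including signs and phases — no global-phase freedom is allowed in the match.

The unique candidate consistent with the amplitudes is Y(q1). Key observation: steps 4-11 multiply out to the identity, so the circuit reduces to the remaining gates.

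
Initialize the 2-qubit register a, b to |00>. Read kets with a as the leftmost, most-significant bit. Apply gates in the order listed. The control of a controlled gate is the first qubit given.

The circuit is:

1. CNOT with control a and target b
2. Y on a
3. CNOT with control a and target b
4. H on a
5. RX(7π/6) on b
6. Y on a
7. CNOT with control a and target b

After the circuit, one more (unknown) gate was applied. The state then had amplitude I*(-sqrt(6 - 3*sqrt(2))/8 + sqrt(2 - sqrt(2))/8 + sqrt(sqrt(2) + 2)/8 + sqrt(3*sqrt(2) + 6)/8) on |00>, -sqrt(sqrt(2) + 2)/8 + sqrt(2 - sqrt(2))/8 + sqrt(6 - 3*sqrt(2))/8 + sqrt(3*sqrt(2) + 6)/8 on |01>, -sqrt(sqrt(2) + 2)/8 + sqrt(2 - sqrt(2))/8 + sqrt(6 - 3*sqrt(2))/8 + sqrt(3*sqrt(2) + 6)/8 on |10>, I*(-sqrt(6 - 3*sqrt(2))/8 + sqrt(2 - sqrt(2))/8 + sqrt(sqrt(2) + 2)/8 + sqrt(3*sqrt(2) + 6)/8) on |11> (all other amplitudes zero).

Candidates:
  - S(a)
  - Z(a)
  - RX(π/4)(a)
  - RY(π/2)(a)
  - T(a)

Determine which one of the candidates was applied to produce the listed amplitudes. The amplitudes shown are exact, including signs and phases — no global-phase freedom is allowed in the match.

The applied gate was RX(π/4)(a).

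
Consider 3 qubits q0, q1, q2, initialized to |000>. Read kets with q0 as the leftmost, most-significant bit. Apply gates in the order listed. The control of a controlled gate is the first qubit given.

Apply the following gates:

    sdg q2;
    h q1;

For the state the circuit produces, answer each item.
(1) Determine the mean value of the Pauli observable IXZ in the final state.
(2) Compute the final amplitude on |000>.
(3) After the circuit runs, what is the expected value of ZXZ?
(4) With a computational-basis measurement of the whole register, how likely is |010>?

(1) In the final state, IXZ has expectation 1.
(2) The amplitude on |000> is sqrt(2)/2.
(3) In the final state, ZXZ has expectation 1.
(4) Outcome |010> occurs with probability 1/2.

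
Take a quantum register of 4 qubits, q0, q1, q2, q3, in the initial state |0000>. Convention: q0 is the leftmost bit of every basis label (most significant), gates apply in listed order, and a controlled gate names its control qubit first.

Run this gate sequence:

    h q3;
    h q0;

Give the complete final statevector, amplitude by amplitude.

The resulting statevector has amplitude 1/2 on |0000>, 1/2 on |0001>, 1/2 on |1000>, 1/2 on |1001>, and 0 on every other basis state.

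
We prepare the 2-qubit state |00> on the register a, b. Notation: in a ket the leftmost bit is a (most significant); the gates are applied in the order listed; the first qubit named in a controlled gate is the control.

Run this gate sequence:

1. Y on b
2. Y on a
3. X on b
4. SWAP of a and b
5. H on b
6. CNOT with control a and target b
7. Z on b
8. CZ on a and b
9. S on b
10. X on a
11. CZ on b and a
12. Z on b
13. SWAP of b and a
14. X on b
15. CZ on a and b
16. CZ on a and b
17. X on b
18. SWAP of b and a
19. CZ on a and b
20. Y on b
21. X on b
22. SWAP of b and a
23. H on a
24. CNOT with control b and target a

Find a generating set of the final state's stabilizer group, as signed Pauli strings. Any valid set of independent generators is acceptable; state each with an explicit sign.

The stabilizer group can be generated by +YI, -IZ, among other valid generating sets. Key observation: steps 13-18 multiply out to the identity, so the circuit reduces to the remaining gates.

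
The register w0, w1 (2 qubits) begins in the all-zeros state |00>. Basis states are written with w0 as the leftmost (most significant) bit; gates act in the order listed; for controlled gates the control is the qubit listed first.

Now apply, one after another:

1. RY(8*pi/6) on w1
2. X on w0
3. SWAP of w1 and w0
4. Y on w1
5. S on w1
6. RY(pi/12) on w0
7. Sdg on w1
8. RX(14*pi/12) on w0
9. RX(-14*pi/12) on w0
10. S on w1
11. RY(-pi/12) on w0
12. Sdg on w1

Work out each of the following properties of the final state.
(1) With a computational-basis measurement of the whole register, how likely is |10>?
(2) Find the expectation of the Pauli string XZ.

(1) A full measurement returns |10> with probability 3/4. Key observation: gates 5-12 undo each other exactly, leaving only the rest of the circuit to track.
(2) The observable XZ averages to -sqrt(3)/2.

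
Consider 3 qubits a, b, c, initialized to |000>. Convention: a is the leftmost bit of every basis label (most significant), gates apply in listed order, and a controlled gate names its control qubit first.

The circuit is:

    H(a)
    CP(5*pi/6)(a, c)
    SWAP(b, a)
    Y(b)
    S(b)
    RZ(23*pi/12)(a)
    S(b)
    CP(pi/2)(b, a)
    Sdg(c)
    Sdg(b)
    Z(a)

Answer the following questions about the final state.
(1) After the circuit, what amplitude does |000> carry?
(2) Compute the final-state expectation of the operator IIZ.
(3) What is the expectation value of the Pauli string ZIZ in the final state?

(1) The final state's coefficient on |000> equals sqrt(2)*exp(13*I*pi/24)/2.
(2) The expectation value of IIZ is 1.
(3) The expectation value of ZIZ is 1.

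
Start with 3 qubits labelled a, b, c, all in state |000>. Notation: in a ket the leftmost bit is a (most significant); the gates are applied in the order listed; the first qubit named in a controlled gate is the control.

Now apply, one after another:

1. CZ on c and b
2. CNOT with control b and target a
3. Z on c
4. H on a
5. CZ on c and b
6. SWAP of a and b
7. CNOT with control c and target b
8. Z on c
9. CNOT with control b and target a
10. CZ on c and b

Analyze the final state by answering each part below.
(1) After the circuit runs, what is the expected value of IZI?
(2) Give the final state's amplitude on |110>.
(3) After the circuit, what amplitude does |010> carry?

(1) The expectation value of IZI is 0.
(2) |110> carries amplitude sqrt(2)/2 in the final state.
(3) The amplitude on |010> is 0.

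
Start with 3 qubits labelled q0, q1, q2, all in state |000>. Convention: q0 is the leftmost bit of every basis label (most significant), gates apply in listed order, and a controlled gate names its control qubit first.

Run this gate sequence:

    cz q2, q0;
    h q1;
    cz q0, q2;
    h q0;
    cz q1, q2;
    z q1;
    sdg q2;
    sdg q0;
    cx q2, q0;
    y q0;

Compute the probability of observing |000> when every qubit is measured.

Outcome |000> occurs with probability 1/4.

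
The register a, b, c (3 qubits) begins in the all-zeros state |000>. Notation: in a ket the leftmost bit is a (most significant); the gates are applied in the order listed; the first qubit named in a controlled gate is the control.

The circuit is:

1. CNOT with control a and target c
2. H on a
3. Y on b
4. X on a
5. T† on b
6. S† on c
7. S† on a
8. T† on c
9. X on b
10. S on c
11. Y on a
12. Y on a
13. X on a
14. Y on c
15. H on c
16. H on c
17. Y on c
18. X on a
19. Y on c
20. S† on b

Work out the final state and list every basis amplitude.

After the circuit, the state carries amplitude sqrt(2)*exp(3*I*pi/4)/2 on |001>, sqrt(2)*exp(I*pi/4)/2 on |101>, and 0 on every other basis state. Key observation: steps 13-18 multiply out to the identity, so the circuit reduces to the remaining gates.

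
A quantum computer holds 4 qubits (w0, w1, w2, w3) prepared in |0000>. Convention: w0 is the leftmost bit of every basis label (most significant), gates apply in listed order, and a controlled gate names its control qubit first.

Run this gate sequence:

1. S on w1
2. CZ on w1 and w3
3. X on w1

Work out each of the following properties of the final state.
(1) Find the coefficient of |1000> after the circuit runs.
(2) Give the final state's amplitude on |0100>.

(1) The final state's coefficient on |1000> equals 0.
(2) The final state's coefficient on |0100> equals 1.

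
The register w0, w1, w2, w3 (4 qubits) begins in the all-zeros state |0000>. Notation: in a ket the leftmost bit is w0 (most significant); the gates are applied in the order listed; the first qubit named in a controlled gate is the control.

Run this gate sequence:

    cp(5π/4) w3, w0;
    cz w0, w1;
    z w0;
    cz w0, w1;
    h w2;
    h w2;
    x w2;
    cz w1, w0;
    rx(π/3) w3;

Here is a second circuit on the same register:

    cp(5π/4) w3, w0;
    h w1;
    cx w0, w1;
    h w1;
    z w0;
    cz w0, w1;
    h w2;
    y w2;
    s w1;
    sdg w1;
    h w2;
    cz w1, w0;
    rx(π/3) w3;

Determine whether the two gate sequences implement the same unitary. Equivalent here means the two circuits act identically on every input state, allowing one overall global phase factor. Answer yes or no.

No — the two circuits implement different unitaries, even allowing a global phase.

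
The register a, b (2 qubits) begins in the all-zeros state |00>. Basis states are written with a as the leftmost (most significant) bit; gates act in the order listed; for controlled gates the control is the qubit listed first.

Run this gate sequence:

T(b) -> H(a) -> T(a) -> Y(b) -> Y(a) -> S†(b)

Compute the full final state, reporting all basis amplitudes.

The final amplitudes are 0 on |00>, -sqrt(2)*exp(3*I*pi/4)/2 on |01>, 0 on |10>, sqrt(2)*I/2 on |11>.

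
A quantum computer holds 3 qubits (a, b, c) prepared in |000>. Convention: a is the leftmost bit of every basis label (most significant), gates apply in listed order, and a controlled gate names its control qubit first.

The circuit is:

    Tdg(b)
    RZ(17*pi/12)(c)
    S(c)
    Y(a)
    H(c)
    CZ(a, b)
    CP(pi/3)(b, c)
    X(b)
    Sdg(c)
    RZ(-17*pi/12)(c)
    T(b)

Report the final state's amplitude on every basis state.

The resulting statevector has amplitude sqrt(2)*exp(3*I*pi/4)/2 on |110>, sqrt(2)*exp(5*I*pi/6)/2 on |111>, and 0 on every other basis state.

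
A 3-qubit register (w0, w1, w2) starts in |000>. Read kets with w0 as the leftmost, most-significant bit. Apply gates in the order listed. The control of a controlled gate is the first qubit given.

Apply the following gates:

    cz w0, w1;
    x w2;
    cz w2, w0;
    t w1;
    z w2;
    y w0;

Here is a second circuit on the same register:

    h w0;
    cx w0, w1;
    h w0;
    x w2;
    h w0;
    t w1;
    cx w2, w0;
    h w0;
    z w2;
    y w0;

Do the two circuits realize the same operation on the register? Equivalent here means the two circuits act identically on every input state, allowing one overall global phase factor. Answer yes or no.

No, they are not equivalent — no single phase factor reconciles the two unitaries.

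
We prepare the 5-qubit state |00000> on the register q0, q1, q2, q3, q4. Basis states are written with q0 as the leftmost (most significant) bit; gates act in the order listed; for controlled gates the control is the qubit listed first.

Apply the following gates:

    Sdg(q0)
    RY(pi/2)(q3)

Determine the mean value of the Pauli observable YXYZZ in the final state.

The observable YXYZZ averages to 0.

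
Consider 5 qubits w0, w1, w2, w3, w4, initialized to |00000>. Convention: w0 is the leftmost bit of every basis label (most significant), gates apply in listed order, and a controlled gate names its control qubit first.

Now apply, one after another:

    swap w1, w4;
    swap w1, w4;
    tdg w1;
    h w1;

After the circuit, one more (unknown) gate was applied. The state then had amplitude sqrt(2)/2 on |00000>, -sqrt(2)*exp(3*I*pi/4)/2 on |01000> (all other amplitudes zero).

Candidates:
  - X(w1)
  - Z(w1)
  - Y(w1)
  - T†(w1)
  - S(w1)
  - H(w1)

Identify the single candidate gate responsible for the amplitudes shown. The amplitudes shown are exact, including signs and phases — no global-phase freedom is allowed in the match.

The unique candidate consistent with the amplitudes is T†(w1). Key observation: the block from step 1 through step 2 cancels to the identity and can be dropped.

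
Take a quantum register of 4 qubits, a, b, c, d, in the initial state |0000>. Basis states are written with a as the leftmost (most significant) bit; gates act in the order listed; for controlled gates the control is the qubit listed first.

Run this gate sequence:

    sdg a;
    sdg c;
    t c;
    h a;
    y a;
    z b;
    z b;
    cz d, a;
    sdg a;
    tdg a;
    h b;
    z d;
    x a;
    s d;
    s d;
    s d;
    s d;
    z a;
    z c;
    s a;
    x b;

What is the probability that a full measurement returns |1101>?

A full measurement returns |1101> with probability 0.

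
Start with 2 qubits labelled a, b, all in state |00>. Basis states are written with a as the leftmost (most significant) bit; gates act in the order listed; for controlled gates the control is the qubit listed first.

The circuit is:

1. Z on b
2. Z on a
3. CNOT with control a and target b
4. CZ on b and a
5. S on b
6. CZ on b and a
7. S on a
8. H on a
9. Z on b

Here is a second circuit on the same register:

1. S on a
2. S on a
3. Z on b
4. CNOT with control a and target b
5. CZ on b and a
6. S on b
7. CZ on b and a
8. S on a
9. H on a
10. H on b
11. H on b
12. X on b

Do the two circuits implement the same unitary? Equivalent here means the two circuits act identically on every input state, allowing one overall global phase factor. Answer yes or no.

No: there is an input state on which the two circuits produce genuinely different outputs (not merely differing by a phase).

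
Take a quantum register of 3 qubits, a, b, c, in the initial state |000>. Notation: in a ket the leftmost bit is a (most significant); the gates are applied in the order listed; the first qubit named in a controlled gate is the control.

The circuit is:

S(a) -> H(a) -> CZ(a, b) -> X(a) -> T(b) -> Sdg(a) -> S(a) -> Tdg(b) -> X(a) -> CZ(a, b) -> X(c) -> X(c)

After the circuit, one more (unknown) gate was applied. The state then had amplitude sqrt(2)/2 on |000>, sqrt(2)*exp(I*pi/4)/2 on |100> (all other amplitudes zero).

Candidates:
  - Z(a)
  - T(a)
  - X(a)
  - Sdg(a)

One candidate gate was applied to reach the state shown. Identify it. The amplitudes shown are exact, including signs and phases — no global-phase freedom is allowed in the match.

The applied gate was T(a). Key observation: gates 3-10 undo each other exactly, leaving only the rest of the circuit to track.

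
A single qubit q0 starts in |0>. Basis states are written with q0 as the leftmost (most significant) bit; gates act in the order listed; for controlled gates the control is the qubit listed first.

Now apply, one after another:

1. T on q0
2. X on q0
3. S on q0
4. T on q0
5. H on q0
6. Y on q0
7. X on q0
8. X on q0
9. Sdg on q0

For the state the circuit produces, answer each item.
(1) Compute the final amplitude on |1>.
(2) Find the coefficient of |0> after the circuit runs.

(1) The final state's coefficient on |1> equals sqrt(2)*exp(3*I*pi/4)/2.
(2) The final state's coefficient on |0> equals -sqrt(2)*exp(I*pi/4)/2.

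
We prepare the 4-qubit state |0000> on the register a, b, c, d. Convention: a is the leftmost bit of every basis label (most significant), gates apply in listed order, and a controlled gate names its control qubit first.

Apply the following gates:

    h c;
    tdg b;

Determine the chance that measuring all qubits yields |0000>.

The probability of measuring |0000> is 1/2.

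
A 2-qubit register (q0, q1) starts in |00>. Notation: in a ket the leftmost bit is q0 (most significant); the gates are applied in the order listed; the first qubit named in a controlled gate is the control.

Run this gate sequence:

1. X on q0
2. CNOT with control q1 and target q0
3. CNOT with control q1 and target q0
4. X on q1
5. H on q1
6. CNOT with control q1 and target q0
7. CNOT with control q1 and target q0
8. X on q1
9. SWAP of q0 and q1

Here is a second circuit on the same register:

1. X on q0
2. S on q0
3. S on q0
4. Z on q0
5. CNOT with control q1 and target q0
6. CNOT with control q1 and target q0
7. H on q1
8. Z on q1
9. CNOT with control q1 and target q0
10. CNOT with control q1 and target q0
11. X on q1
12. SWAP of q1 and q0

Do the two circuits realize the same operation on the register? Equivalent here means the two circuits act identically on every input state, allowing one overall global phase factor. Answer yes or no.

Yes: on every input state the two circuits agree up to one overall phase factor.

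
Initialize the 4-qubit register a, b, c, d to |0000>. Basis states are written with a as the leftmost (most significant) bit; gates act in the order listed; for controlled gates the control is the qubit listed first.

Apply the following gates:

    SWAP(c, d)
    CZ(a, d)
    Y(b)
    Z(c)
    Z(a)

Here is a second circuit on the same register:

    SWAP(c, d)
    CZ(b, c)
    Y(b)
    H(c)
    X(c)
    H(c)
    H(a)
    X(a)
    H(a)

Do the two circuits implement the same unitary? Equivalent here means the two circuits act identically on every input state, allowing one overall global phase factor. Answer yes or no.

No — the two circuits implement different unitaries, even allowing a global phase.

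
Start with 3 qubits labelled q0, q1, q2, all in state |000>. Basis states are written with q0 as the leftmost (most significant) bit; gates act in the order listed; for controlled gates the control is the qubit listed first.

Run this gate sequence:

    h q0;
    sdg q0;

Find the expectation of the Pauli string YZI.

The expectation value of YZI is -1.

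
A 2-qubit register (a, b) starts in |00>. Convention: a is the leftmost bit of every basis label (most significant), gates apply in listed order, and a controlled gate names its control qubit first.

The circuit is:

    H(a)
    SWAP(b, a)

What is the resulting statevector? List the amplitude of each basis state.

After the circuit, the state carries amplitude sqrt(2)/2 on |00>, sqrt(2)/2 on |01>, 0 on |10>, 0 on |11>.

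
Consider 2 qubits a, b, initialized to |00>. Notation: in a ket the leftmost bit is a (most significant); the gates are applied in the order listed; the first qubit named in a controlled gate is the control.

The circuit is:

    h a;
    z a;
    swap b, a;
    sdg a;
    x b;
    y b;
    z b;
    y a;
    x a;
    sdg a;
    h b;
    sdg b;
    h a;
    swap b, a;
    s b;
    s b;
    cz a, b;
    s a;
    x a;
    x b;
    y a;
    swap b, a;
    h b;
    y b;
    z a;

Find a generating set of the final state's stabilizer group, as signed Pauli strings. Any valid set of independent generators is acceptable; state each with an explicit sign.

The final state is stabilized by the group generated by -XI, +IX; other independent generating sets are equally valid.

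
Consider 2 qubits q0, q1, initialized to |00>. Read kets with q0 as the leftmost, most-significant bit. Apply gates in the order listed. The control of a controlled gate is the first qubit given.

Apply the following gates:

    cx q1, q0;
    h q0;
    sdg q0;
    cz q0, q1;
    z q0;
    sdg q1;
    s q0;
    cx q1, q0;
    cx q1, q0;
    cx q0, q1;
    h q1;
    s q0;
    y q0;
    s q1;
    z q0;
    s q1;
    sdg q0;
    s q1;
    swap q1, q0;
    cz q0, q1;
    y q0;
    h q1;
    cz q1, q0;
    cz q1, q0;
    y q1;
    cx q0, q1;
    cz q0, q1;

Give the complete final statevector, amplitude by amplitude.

The final amplitudes are 0 on |00>, -sqrt(2)*I/2 on |01>, sqrt(2)/2 on |10>, 0 on |11>. Key observation: steps 8-9 multiply out to the identity, so the circuit reduces to the remaining gates.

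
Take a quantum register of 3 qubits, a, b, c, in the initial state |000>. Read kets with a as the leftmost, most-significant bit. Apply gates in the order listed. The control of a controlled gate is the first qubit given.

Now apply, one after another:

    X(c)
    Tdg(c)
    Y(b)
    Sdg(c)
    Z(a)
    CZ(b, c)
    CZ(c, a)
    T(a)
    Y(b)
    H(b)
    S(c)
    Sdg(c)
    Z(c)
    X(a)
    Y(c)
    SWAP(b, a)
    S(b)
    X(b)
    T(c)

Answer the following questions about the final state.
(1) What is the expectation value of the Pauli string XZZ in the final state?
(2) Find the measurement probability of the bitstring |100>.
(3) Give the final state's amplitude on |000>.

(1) The expectation value of XZZ is 1. Key observation: gates 11-12 undo each other exactly, leaving only the rest of the circuit to track.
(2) A full measurement returns |100> with probability 1/2.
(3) The final state's coefficient on |000> equals -sqrt(2)*exp(I*pi/4)/2.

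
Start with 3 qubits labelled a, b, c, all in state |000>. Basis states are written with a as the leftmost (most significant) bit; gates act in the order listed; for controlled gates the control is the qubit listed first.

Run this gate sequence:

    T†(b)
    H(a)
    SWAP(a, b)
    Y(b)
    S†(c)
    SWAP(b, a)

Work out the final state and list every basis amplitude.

The final amplitudes are -sqrt(2)*I/2 on |000>, sqrt(2)*I/2 on |100>, and 0 on every other basis state.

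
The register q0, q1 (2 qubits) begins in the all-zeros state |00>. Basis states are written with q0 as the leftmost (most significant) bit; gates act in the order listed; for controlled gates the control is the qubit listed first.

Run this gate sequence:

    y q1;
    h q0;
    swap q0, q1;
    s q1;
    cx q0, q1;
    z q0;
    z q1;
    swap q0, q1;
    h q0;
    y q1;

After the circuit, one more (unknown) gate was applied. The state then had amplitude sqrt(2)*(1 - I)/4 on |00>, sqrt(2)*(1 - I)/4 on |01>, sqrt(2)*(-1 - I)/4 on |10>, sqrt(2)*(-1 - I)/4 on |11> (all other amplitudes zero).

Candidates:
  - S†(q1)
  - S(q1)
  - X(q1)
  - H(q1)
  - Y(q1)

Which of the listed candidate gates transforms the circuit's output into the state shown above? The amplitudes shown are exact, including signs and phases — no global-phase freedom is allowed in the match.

It was H(q1) that produced the state shown.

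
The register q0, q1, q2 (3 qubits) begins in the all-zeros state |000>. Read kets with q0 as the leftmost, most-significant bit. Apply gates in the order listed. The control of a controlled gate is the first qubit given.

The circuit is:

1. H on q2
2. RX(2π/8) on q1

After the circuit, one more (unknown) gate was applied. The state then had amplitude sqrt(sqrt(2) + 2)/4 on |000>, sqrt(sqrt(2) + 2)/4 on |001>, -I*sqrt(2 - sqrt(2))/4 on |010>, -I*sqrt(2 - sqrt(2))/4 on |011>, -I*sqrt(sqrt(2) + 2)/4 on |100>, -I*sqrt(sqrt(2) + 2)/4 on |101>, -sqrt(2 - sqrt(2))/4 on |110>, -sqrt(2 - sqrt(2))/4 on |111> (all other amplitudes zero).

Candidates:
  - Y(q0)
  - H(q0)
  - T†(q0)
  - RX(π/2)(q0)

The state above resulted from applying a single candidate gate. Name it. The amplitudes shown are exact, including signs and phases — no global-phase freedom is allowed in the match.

The applied gate was RX(π/2)(q0).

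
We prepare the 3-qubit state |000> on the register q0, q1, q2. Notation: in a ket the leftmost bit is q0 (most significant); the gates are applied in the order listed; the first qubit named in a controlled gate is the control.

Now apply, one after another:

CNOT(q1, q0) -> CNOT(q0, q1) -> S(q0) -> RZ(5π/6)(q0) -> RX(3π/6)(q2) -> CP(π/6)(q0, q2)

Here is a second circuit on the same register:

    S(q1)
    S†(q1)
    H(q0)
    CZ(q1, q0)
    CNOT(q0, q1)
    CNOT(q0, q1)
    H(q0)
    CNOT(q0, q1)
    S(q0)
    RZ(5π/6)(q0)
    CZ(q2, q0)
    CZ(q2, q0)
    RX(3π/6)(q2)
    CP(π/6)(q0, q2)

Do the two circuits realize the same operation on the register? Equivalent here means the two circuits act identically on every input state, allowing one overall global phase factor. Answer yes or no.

Yes — the two circuits implement the same unitary up to a global phase.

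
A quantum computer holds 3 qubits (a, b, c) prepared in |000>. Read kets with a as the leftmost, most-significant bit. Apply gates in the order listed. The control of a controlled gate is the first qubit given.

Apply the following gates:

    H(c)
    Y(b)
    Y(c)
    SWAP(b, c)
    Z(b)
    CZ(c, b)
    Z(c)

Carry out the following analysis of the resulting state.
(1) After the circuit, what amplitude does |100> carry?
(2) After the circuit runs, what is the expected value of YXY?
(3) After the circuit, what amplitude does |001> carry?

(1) The final state's coefficient on |100> equals 0.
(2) In the final state, YXY has expectation 0.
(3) The final state's coefficient on |001> equals -sqrt(2)/2.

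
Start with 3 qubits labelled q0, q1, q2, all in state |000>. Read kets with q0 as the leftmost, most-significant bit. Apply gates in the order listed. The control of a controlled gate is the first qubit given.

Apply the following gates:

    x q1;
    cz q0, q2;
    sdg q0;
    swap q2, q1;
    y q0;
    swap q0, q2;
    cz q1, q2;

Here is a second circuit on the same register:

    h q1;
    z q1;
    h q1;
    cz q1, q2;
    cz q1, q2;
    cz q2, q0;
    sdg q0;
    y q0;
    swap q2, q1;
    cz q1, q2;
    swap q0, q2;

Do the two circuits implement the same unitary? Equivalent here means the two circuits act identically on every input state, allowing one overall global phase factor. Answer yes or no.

No — the two circuits implement different unitaries, even allowing a global phase.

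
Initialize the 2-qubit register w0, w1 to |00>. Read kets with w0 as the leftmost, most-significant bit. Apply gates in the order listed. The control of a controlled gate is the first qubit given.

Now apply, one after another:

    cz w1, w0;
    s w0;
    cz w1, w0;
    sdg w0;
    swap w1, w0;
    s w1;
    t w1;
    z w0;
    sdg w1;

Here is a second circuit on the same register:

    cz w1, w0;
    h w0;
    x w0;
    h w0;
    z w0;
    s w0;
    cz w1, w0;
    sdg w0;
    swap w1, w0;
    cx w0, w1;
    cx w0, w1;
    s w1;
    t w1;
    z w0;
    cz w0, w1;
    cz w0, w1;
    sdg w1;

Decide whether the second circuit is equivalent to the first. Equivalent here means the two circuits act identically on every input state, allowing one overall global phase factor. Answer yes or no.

Yes, they are equivalent — the unitaries differ by at most a global phase.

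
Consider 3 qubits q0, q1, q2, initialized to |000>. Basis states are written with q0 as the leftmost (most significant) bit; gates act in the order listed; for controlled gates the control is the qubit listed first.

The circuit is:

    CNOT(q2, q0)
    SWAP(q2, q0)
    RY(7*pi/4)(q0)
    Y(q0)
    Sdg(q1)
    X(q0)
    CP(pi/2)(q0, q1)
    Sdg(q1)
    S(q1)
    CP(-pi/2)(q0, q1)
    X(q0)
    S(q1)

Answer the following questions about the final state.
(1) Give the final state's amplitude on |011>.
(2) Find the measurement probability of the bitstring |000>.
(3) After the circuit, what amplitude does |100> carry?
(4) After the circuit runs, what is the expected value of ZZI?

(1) |011> carries amplitude 0 in the final state. Key observation: gates 5-12 undo each other exactly, leaving only the rest of the circuit to track.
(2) Outcome |000> occurs with probability 1/2 - sqrt(2)/4.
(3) The final state's coefficient on |100> equals -I*sqrt(sqrt(2) + 2)/2.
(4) The expectation value of ZZI is -sqrt(2)/2.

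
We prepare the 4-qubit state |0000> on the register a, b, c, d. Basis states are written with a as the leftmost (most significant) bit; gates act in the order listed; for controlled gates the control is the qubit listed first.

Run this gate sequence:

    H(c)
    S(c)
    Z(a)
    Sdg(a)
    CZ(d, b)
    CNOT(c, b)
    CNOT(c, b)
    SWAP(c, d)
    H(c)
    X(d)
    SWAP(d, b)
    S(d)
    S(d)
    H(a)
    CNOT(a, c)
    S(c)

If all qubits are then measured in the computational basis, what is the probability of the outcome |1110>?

Outcome |1110> occurs with probability 1/8.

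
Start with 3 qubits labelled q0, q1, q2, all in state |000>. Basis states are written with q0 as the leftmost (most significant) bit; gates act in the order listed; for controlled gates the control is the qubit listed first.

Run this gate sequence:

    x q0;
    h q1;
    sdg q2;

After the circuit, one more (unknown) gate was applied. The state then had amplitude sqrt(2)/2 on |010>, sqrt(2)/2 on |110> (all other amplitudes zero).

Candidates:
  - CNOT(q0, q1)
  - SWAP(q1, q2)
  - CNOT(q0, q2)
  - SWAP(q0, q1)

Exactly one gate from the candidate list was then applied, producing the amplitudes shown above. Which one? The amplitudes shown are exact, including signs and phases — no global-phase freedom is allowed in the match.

The applied gate was SWAP(q0, q1).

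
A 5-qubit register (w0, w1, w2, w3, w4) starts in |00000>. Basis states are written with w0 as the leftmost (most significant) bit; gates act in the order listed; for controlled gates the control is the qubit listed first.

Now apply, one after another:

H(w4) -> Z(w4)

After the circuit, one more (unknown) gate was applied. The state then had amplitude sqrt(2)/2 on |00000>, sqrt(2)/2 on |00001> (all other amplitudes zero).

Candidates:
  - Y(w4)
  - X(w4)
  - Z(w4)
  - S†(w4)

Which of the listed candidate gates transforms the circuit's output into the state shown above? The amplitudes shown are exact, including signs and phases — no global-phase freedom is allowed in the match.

The unique candidate consistent with the amplitudes is Z(w4).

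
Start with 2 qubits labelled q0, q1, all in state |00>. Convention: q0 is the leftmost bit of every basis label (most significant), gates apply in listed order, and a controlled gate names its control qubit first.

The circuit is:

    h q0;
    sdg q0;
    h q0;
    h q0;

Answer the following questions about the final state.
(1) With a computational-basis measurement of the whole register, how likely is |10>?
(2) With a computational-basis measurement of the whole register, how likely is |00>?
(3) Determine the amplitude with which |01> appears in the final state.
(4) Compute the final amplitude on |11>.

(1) Outcome |10> occurs with probability 1/2.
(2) Outcome |00> occurs with probability 1/2.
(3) The amplitude on |01> is 0.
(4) |11> carries amplitude 0 in the final state.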